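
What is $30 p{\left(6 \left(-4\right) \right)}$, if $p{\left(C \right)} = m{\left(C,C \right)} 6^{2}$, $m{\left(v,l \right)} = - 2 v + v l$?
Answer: $673920$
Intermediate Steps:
$m{\left(v,l \right)} = - 2 v + l v$
$p{\left(C \right)} = 36 C \left(-2 + C\right)$ ($p{\left(C \right)} = C \left(-2 + C\right) 6^{2} = C \left(-2 + C\right) 36 = 36 C \left(-2 + C\right)$)
$30 p{\left(6 \left(-4\right) \right)} = 30 \cdot 36 \cdot 6 \left(-4\right) \left(-2 + 6 \left(-4\right)\right) = 30 \cdot 36 \left(-24\right) \left(-2 - 24\right) = 30 \cdot 36 \left(-24\right) \left(-26\right) = 30 \cdot 22464 = 673920$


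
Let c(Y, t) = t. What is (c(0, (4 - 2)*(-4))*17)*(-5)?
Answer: 680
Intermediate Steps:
(c(0, (4 - 2)*(-4))*17)*(-5) = (((4 - 2)*(-4))*17)*(-5) = ((2*(-4))*17)*(-5) = -8*17*(-5) = -136*(-5) = 680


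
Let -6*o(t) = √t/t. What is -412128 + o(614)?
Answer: -412128 - √614/3684 ≈ -4.1213e+5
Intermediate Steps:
o(t) = -1/(6*√t) (o(t) = -√t/(6*t) = -1/(6*√t))
-412128 + o(614) = -412128 - √614/3684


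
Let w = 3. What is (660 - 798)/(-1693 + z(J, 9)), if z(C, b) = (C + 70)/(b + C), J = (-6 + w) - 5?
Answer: 138/1631 ≈ 0.084611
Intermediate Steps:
J = -8 (J = (-6 + 3) - 5 = -3 - 5 = -8)
z(C, b) = (70 + C)/(C + b)
(660 - 798)/(-1693 + z(J, 9)) = (660 - 798)/(-1693 + (70 - 8)/(-8 + 9)) = -138/(-1693 + 62/1) = -138/(-1693 + 1*62) = -138/(-1693 + 62) = -138/(-1631) = -138*(-1/1631) = 138/1631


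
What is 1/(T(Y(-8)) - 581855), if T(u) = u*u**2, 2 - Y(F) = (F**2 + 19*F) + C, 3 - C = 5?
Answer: 1/196833 ≈ 5.0805e-6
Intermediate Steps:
C = -2 (C = 3 - 1*5 = 3 - 5 = -2)
Y(F) = 4 - F**2 - 19*F (Y(F) = 2 - ((F**2 + 19*F) - 2) = 2 - (-2 + F**2 + 19*F) = 2 + (2 - F**2 - 19*F) = 4 - F**2 - 19*F)
T(u) = u**3
1/(T(Y(-8)) - 581855) = 1/((4 - 1*(-8)**2 - 19*(-8))**3 - 581855) = 1/((4 - 1*64 + 152)**3 - 581855) = 1/((4 - 64 + 152)**3 - 581855) = 1/(92**3 - 581855) = 1/(778688 - 581855) = 1/196833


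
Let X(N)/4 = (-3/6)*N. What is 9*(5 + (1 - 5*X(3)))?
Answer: 324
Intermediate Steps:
X(N) = -2*N (X(N) = 4*((-3/6)*N) = 4*((-3*1/6)*N) = 4*(-N/2) = -2*N)
9*(5 + (1 - 5*X(3))) = 9*(5 + (1 - (-10)*3)) = 9*(5 + (1 - 5*(-6))) = 9*(5 + (1 + 30)) = 9*(5 + 31) = 9*36 = 324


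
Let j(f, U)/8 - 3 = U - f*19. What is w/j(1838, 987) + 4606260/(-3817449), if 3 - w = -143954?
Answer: -599981806751/345423145248 ≈ -1.7369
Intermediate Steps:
w = 143957 (w = 3 - 1*(-143954) = 3 + 143954 = 143957)
j(f, U) = 24 - 152*f + 8*U (j(f, U) = 24 + 8*(U - f*19) = 24 + 8*(U - 19*f) = 24 + (-152*f + 8*U) = 24 - 152*f + 8*U)
w/j(1838, 987) + 4606260/(-3817449) = 143957/(24 - 152*1838 + 8*987) + 4606260/(-3817449) = 143957/(24 - 279376 + 7896) + 4606260*(-1/3817449) = 143957/(-271456) - 1535420/1272483 = 143957*(-1/271456) - 1535420/1272483 = -143957/271456 - 1535420/1272483 = -599981806751/345423145248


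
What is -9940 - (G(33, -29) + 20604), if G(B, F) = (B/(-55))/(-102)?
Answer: -5192481/170 ≈ -30544.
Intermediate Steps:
G(B, F) = B/5610 (G(B, F) = (B*(-1/55))*(-1/102) = -B/55*(-1/102) = B/5610)
-9940 - (G(33, -29) + 20604) = -9940 - ((1/5610)*33 + 20604) = -9940 - (1/170 + 20604) = -9940 - 1*3502681/170 = -9940 - 3502681/170 = -5192481/170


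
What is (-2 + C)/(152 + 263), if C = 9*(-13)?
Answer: -119/415 ≈ -0.28675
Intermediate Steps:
C = -117
(-2 + C)/(152 + 263) = (-2 - 117)/(152 + 263) = -119/415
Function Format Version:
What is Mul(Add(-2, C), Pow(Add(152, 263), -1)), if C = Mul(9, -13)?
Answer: Rational(-119, 415) ≈ -0.28675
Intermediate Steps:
C = -117
Mul(Add(-2, C), Pow(Add(152, 263), -1)) = Mul(Add(-2, -117), Pow(Add(152, 263), -1)) = Mul(-119, Pow(415, -1)) = Mul(-119, Rational(1, 415)) = Rational(-119, 415)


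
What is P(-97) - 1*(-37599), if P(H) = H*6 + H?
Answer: 36920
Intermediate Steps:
P(H) = 7*H (P(H) = 6*H + H = 7*H)
P(-97) - 1*(-37599) = 7*(-97) - 1*(-37599) = -679 + 37599 = 36920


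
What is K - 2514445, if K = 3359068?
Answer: 844623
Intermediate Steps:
K - 2514445 = 3359068 - 2514445 = 844623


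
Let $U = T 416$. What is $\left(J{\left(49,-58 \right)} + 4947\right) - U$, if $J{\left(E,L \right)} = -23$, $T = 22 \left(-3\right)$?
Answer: $32380$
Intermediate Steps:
$T = -66$
$U = -27456$ ($U = \left(-66\right) 416 = -27456$)
$\left(J{\left(49,-58 \right)} + 4947\right) - U = \left(-23 + 4947\right) - -27456 = 4924 + 27456 = 32380$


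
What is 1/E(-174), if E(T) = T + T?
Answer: -1/348 ≈ -0.0028736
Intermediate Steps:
E(T) = 2*T
1/E(-174) = 1/(2*(-174)) = 1/(-348) = -1/348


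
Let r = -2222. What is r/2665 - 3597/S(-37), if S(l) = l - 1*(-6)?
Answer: 9517123/82615 ≈ 115.20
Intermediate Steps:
S(l) = 6 + l (S(l) = l + 6 = 6 + l)
r/2665 - 3597/S(-37) = -2222/2665 - 3597/(6 - 37) = -2222*1/2665 - 3597/(-31) = -2222/2665 - 3597*(-1/31) = -2222/2665 + 3597/31 = 9517123/82615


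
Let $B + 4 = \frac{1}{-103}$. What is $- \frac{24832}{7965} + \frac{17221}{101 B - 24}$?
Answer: $- \frac{3045044843}{70386705} \approx -43.262$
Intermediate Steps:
$B = - \frac{413}{103}$ ($B = -4 + \frac{1}{-103} = -4 - \frac{1}{103} = - \frac{413}{103} \approx -4.0097$)
$- \frac{24832}{7965} + \frac{17221}{101 B - 24} = - \frac{24832}{7965} + \frac{17221}{101 \left(- \frac{413}{103}\right) - 24} = \left(-24832\right) \frac{1}{7965} + \frac{17221}{- \frac{41713}{103} - 24} = - \frac{24832}{7965} + \frac{17221}{- \frac{44185}{103}} = - \frac{24832}{7965} + 17221 \left(- \frac{103}{44185}\right) = - \frac{24832}{7965} - \frac{1773763}{44185} = - \frac{3045044843}{70386705}$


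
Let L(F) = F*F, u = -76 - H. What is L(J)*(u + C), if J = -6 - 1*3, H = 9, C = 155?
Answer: 5670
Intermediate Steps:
u = -85 (u = -76 - 1*9 = -76 - 9 = -85)
J = -9 (J = -6 - 3 = -9)
L(F) = F**2
L(J)*(u + C) = (-9)**2*(-85 + 155) = 81*70 = 5670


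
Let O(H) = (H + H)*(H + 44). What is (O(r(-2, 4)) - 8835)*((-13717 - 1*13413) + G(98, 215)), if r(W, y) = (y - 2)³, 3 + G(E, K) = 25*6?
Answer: 215944949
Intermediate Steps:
G(E, K) = 147 (G(E, K) = -3 + 25*6 = -3 + 150 = 147)
r(W, y) = (-2 + y)³
O(H) = 2*H*(44 + H) (O(H) = (2*H)*(44 + H) = 2*H*(44 + H))
(O(r(-2, 4)) - 8835)*((-13717 - 1*13413) + G(98, 215)) = (2*(-2 + 4)³*(44 + (-2 + 4)³) - 8835)*((-13717 - 1*13413) + 147) = (2*2³*(44 + 2³) - 8835)*((-13717 - 13413) + 147) = (2*8*(44 + 8) - 8835)*(-27130 + 147) = (2*8*52 - 8835)*(-26983) = (832 - 8835)*(-26983) = -8003*(-26983) = 215944949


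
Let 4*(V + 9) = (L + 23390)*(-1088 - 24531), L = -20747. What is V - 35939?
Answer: -67854809/4 ≈ -1.6964e+7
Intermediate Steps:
V = -67711053/4 (V = -9 + ((-20747 + 23390)*(-1088 - 24531))/4 = -9 + (2643*(-25619))/4 = -9 + (1/4)*(-67711017) = -9 - 67711017/4 = -67711053/4 ≈ -1.6928e+7)
V - 35939 = -67711053/4 - 35939 = -67854809/4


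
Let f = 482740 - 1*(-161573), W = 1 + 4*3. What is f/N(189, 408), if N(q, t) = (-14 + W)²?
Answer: 644313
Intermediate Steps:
W = 13 (W = 1 + 12 = 13)
f = 644313 (f = 482740 + 161573 = 644313)
N(q, t) = 1 (N(q, t) = (-14 + 13)² = (-1)² = 1)
f/N(189, 408) = 644313/1 = 644313*1 = 644313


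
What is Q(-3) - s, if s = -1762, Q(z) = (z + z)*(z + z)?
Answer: 1798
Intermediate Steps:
Q(z) = 4*z² (Q(z) = (2*z)*(2*z) = 4*z²)
Q(-3) - s = 4*(-3)² - 1*(-1762) = 4*9 + 1762 = 36 + 1762 = 1798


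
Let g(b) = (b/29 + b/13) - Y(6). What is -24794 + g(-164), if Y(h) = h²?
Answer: -9367798/377 ≈ -24848.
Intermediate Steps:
g(b) = -36 + 42*b/377 (g(b) = (b/29 + b/13) - 1*6² = (b*(1/29) + b*(1/13)) - 1*36 = (b/29 + b/13) - 36 = 42*b/377 - 36 = -36 + 42*b/377)
-24794 + g(-164) = -24794 + (-36 + (42/377)*(-164)) = -24794 + (-36 - 6888/377) = -24794 - 20460/377 = -9367798/377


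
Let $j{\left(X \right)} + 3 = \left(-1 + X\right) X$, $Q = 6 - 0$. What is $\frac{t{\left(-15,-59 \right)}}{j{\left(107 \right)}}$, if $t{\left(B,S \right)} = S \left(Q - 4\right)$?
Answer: $- \frac{118}{11339} \approx -0.010407$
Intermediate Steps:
$Q = 6$ ($Q = 6 + 0 = 6$)
$t{\left(B,S \right)} = 2 S$ ($t{\left(B,S \right)} = S \left(6 - 4\right) = S 2 = 2 S$)
$j{\left(X \right)} = -3 + X \left(-1 + X\right)$ ($j{\left(X \right)} = -3 + \left(-1 + X\right) X = -3 + X \left(-1 + X\right)$)
$\frac{t{\left(-15,-59 \right)}}{j{\left(107 \right)}} = \frac{2 \left(-59\right)}{-3 + 107^{2} - 107} = - \frac{118}{-3 + 11449 - 107} = - \frac{118}{11339}$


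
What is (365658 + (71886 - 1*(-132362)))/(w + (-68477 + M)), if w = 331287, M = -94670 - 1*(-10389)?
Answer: 569906/178529 ≈ 3.1922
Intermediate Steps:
M = -84281 (M = -94670 + 10389 = -84281)
(365658 + (71886 - 1*(-132362)))/(w + (-68477 + M)) = (365658 + (71886 - 1*(-132362)))/(331287 + (-68477 - 84281)) = (365658 + (71886 + 132362))/(331287 - 152758) = (365658 + 204248)/178529 = 569906*(1/178529) = 569906/178529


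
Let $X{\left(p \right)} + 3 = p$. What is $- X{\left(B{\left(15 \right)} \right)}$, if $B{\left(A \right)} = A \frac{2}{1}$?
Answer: $-27$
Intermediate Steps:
$B{\left(A \right)} = 2 A$ ($B{\left(A \right)} = A 2 \cdot 1 = A 2 = 2 A$)
$X{\left(p \right)} = -3 + p$
$- X{\left(B{\left(15 \right)} \right)} = - (-3 + 2 \cdot 15) = - (-3 + 30) = \left(-1\right) 27 = -27$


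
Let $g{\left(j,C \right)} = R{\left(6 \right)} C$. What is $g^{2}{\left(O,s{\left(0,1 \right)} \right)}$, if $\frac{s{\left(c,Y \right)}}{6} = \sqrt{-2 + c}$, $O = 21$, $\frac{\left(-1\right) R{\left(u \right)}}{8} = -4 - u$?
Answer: $-460800$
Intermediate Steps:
$R{\left(u \right)} = 32 + 8 u$ ($R{\left(u \right)} = - 8 \left(-4 - u\right) = 32 + 8 u$)
$s{\left(c,Y \right)} = 6 \sqrt{-2 + c}$
$g{\left(j,C \right)} = 80 C$ ($g{\left(j,C \right)} = \left(32 + 8 \cdot 6\right) C = \left(32 + 48\right) C = 80 C$)
$g^{2}{\left(O,s{\left(0,1 \right)} \right)} = \left(80 \cdot 6 \sqrt{-2 + 0}\right)^{2} = \left(80 \cdot 6 \sqrt{-2}\right)^{2} = \left(80 \cdot 6 i \sqrt{2}\right)^{2} = \left(480 i \sqrt{2}\right)^{2} = -460800$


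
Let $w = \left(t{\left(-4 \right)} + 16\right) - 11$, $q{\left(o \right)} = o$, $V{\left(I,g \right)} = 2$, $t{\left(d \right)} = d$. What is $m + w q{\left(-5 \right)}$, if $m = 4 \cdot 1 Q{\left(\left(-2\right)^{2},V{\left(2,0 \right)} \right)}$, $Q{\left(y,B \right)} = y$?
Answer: $11$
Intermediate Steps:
$w = 1$ ($w = \left(-4 + 16\right) - 11 = 12 - 11 = 1$)
$m = 16$ ($m = 4 \cdot 1 \left(-2\right)^{2} = 4 \cdot 4 = 16$)
$m + w q{\left(-5 \right)} = 16 + 1 \left(-5\right) = 16 - 5 = 11$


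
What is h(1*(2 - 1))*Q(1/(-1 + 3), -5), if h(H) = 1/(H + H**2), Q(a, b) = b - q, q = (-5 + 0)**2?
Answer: -15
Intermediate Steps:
q = 25 (q = (-5)**2 = 25)
Q(a, b) = -25 + b (Q(a, b) = b - 1*25 = b - 25 = -25 + b)
h(1*(2 - 1))*Q(1/(-1 + 3), -5) = (1/(((1*(2 - 1)))*(1 + 1*(2 - 1))))*(-25 - 5) = (1/(((1*1))*(1 + 1*1)))*(-30) = (1/(1*(1 + 1)))*(-30) = (1/2)*(-30) = -15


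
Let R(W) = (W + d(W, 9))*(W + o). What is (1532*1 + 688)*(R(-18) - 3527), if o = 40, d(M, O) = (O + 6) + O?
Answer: -7536900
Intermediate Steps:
d(M, O) = 6 + 2*O (d(M, O) = (6 + O) + O = 6 + 2*O)
R(W) = (24 + W)*(40 + W) (R(W) = (W + (6 + 2*9))*(W + 40) = (W + (6 + 18))*(40 + W) = (W + 24)*(40 + W) = (24 + W)*(40 + W))
(1532*1 + 688)*(R(-18) - 3527) = (1532*1 + 688)*((960 + (-18)² + 64*(-18)) - 3527) = (1532 + 688)*((960 + 324 - 1152) - 3527) = 2220*(132 - 3527) = 2220*(-3395) = -7536900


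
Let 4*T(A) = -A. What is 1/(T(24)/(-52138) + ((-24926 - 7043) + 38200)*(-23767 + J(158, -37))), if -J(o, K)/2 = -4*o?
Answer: -26069/3655295935314 ≈ -7.1318e-9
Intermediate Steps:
J(o, K) = 8*o (J(o, K) = -(-8)*o = 8*o)
T(A) = -A/4 (T(A) = (-A)/4 = -A/4)
1/(T(24)/(-52138) + ((-24926 - 7043) + 38200)*(-23767 + J(158, -37))) = 1/(-¼*24/(-52138) + ((-24926 - 7043) + 38200)*(-23767 + 8*158)) = 1/(-6*(-1/52138) + (-31969 + 38200)*(-23767 + 1264)) = 1/(3/26069 + 6231*(-22503)) = 1/(3/26069 - 140216193) = 1/(-3655295935314/26069) = -26069/3655295935314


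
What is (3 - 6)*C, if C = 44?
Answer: -132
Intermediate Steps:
(3 - 6)*C = (3 - 6)*44 = -3*44 = -132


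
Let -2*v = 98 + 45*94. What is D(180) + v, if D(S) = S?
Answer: -1984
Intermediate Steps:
v = -2164 (v = -(98 + 45*94)/2 = -(98 + 4230)/2 = -1/2*4328 = -2164)
D(180) + v = 180 - 2164 = -1984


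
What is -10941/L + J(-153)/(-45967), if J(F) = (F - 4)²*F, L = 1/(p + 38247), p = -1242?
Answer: -18610733892438/45967 ≈ -4.0487e+8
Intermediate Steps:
L = 1/37005 (L = 1/(-1242 + 38247) = 1/37005 ≈ 2.7023e-5)
J(F) = F*(-4 + F)² (J(F) = (-4 + F)²*F = F*(-4 + F)²)
-10941/L + J(-153)/(-45967) = -10941/1/37005 - 153*(-4 - 153)²/(-45967) = -10941*37005 - 153*(-157)²*(-1/45967) = -404871705 - 153*24649*(-1/45967) = -404871705 - 3771297*(-1/45967) = -404871705 + 3771297/45967 = -18610733892438/45967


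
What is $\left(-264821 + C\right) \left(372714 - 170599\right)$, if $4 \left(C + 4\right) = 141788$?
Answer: $-46360734470$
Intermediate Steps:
$C = 35443$ ($C = -4 + \frac{1}{4} \cdot 141788 = -4 + 35447 = 35443$)
$\left(-264821 + C\right) \left(372714 - 170599\right) = \left(-264821 + 35443\right) \left(372714 - 170599\right) = \left(-229378\right) 202115 = -46360734470$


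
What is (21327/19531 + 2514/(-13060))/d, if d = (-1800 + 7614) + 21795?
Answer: 38238281/1173726968290 ≈ 3.2579e-5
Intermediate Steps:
d = 27609 (d = 5814 + 21795 = 27609)
(21327/19531 + 2514/(-13060))/d = (21327/19531 + 2514/(-13060))/27609 = (21327*(1/19531) + 2514*(-1/13060))*(1/27609) = (21327/19531 - 1257/6530)*(1/27609) = (114714843/127537430)*(1/27609) = 38238281/1173726968290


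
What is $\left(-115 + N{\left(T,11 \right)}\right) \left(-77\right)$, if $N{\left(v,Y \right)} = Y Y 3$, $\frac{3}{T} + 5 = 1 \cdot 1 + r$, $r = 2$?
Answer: $-19096$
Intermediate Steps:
$T = - \frac{3}{2}$ ($T = \frac{3}{-5 + \left(1 \cdot 1 + 2\right)} = \frac{3}{-5 + \left(1 + 2\right)} = \frac{3}{-5 + 3} = \frac{3}{-2} = 3 \left(- \frac{1}{2}\right) = - \frac{3}{2} \approx -1.5$)
$N{\left(v,Y \right)} = 3 Y^{2}$ ($N{\left(v,Y \right)} = Y^{2} \cdot 3 = 3 Y^{2}$)
$\left(-115 + N{\left(T,11 \right)}\right) \left(-77\right) = \left(-115 + 3 \cdot 11^{2}\right) \left(-77\right) = \left(-115 + 3 \cdot 121\right) \left(-77\right) = \left(-115 + 363\right) \left(-77\right) = 248 \left(-77\right) = -19096$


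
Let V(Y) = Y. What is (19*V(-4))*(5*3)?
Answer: -1140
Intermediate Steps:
(19*V(-4))*(5*3) = (19*(-4))*(5*3) = -76*15 = -1140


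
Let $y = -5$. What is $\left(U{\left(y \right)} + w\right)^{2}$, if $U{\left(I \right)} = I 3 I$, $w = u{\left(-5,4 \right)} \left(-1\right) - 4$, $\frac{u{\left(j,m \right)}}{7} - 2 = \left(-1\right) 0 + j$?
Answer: $8464$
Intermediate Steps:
$u{\left(j,m \right)} = 14 + 7 j$ ($u{\left(j,m \right)} = 14 + 7 \left(\left(-1\right) 0 + j\right) = 14 + 7 \left(0 + j\right) = 14 + 7 j$)
$w = 17$ ($w = \left(14 + 7 \left(-5\right)\right) \left(-1\right) - 4 = \left(14 - 35\right) \left(-1\right) - 4 = \left(-21\right) \left(-1\right) - 4 = 21 - 4 = 17$)
$U{\left(I \right)} = 3 I^{2}$ ($U{\left(I \right)} = 3 I I = 3 I^{2}$)
$\left(U{\left(y \right)} + w\right)^{2} = \left(3 \left(-5\right)^{2} + 17\right)^{2} = \left(3 \cdot 25 + 17\right)^{2} = \left(75 + 17\right)^{2} = 92^{2} = 8464$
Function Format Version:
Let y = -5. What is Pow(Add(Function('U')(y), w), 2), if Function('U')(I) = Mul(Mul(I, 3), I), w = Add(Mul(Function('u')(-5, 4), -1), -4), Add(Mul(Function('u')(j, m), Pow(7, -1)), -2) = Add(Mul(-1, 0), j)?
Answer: 8464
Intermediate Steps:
Function('u')(j, m) = Add(14, Mul(7, j)) (Function('u')(j, m) = Add(14, Mul(7, Add(Mul(-1, 0), j))) = Add(14, Mul(7, Add(0, j))) = Add(14, Mul(7, j)))
w = 17 (w = Add(Mul(Add(14, Mul(7, -5)), -1), -4) = Add(Mul(Add(14, -35), -1), -4) = Add(Mul(-21, -1), -4) = Add(21, -4) = 17)
Function('U')(I) = Mul(3, Pow(I, 2)) (Function('U')(I) = Mul(Mul(3, I), I) = Mul(3, Pow(I, 2)))
Pow(Add(Function('U')(y), w), 2) = Pow(Add(Mul(3, Pow(-5, 2)), 17), 2) = Pow(Add(Mul(3, 25), 17), 2) = Pow(Add(75, 17), 2) = Pow(92, 2) = 8464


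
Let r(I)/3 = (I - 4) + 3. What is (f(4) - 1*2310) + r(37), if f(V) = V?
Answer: -2198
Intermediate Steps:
r(I) = -3 + 3*I (r(I) = 3*((I - 4) + 3) = 3*((-4 + I) + 3) = 3*(-1 + I) = -3 + 3*I)
(f(4) - 1*2310) + r(37) = (4 - 1*2310) + (-3 + 3*37) = (4 - 2310) + (-3 + 111) = -2306 + 108 = -2198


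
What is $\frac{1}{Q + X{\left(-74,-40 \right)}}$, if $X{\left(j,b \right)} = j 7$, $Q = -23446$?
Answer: $- \frac{1}{23964} \approx -4.1729 \cdot 10^{-5}$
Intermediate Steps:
$X{\left(j,b \right)} = 7 j$
$\frac{1}{Q + X{\left(-74,-40 \right)}} = \frac{1}{-23446 + 7 \left(-74\right)} = \frac{1}{-23446 - 518} = \frac{1}{-23964} = - \frac{1}{23964}$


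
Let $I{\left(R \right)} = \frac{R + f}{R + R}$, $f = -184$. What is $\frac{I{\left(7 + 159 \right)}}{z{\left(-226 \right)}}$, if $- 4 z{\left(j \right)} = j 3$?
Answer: $- \frac{3}{9379} \approx -0.00031986$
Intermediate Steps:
$z{\left(j \right)} = - \frac{3 j}{4}$ ($z{\left(j \right)} = - \frac{j 3}{4} = - \frac{3 j}{4}$)
$I{\left(R \right)} = \frac{-184 + R}{2 R}$ ($I{\left(R \right)} = \frac{R - 184}{R + R} = \frac{-184 + R}{2 R}$)
$\frac{I{\left(7 + 159 \right)}}{z{\left(-226 \right)}} = \frac{\frac{1}{2} \frac{1}{7 + 159} \left(-184 + \left(7 + 159\right)\right)}{\left(- \frac{3}{4}\right) \left(-226\right)} = \frac{\frac{1}{2} \cdot \frac{1}{166} \left(-184 + 166\right)}{\frac{339}{2}} = \frac{1}{2} \cdot \frac{1}{166} \left(-18\right) \frac{2}{339} = \left(- \frac{9}{166}\right) \frac{2}{339} = - \frac{3}{9379}$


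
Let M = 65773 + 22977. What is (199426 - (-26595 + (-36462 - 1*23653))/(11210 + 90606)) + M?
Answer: 1128500551/3916 ≈ 2.8818e+5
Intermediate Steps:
M = 88750
(199426 - (-26595 + (-36462 - 1*23653))/(11210 + 90606)) + M = (199426 - (-26595 + (-36462 - 1*23653))/(11210 + 90606)) + 88750 = (199426 - (-26595 + (-36462 - 23653))/101816) + 88750 = (199426 - (-26595 - 60115)/101816) + 88750 = (199426 - (-86710)/101816) + 88750 = (199426 - 1*(-3335/3916)) + 88750 = (199426 + 3335/3916) + 88750 = 780955551/3916 + 88750 = 1128500551/3916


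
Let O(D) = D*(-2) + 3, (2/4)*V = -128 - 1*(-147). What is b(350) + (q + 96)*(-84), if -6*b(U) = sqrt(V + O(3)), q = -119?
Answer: 1932 - sqrt(35)/6 ≈ 1931.0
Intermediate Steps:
V = 38 (V = 2*(-128 - 1*(-147)) = 2*(-128 + 147) = 2*19 = 38)
O(D) = 3 - 2*D (O(D) = -2*D + 3 = 3 - 2*D)
b(U) = -sqrt(35)/6 (b(U) = -sqrt(38 + (3 - 2*3))/6 = -sqrt(38 + (3 - 6))/6 = -sqrt(38 - 3)/6 = -sqrt(35)/6)
b(350) + (q + 96)*(-84) = -sqrt(35)/6 + (-119 + 96)*(-84) = -sqrt(35)/6 - 23*(-84) = -sqrt(35)/6 + 1932 = 1932 - sqrt(35)/6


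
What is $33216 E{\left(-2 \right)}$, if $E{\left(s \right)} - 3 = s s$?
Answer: $232512$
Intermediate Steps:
$E{\left(s \right)} = 3 + s^{2}$ ($E{\left(s \right)} = 3 + s s = 3 + s^{2}$)
$33216 E{\left(-2 \right)} = 33216 \left(3 + \left(-2\right)^{2}\right) = 33216 \left(3 + 4\right) = 33216 \cdot 7 = 232512$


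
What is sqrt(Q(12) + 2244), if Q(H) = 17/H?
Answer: sqrt(80835)/6 ≈ 47.386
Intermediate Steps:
sqrt(Q(12) + 2244) = sqrt(17/12 + 2244) = sqrt(26945/12) = sqrt(80835)/6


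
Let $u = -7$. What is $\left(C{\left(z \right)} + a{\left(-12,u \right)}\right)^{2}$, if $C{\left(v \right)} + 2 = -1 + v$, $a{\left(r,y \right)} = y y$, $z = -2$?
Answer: $1936$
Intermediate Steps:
$a{\left(r,y \right)} = y^{2}$
$C{\left(v \right)} = -3 + v$ ($C{\left(v \right)} = -2 + \left(-1 + v\right) = -3 + v$)
$\left(C{\left(z \right)} + a{\left(-12,u \right)}\right)^{2} = \left(\left(-3 - 2\right) + \left(-7\right)^{2}\right)^{2} = \left(-5 + 49\right)^{2} = 44^{2} = 1936$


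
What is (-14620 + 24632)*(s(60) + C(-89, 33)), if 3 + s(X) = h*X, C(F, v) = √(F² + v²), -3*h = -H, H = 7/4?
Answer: 320384 + 10012*√9010 ≈ 1.2707e+6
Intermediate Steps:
H = 7/4 (H = 7*(¼) = 7/4 ≈ 1.7500)
h = 7/12 (h = -(-1)*7/(3*4) = -⅓*(-7/4) = 7/12 ≈ 0.58333)
s(X) = -3 + 7*X/12
(-14620 + 24632)*(s(60) + C(-89, 33)) = (-14620 + 24632)*((-3 + (7/12)*60) + √((-89)² + 33²)) = 10012*((-3 + 35) + √(7921 + 1089)) = 10012*(32 + √9010) = 320384 + 10012*√9010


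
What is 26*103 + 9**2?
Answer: 2759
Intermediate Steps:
26*103 + 9**2 = 2678 + 81 = 2759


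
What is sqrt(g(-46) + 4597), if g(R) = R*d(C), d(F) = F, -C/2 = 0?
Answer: sqrt(4597) ≈ 67.801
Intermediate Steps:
C = 0 (C = -2*0 = 0)
g(R) = 0 (g(R) = R*0 = 0)
sqrt(g(-46) + 4597) = sqrt(0 + 4597) = sqrt(4597)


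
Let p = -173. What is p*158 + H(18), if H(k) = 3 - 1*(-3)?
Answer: -27328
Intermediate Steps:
H(k) = 6 (H(k) = 3 + 3 = 6)
p*158 + H(18) = -173*158 + 6 = -27334 + 6 = -27328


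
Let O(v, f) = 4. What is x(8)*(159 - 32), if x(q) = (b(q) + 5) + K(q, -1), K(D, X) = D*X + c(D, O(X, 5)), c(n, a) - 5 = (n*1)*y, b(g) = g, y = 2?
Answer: 3302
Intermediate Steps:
c(n, a) = 5 + 2*n (c(n, a) = 5 + (n*1)*2 = 5 + n*2 = 5 + 2*n)
K(D, X) = 5 + 2*D + D*X (K(D, X) = D*X + (5 + 2*D) = 5 + 2*D + D*X)
x(q) = 10 + 2*q (x(q) = (q + 5) + (5 + 2*q + q*(-1)) = (5 + q) + (5 + 2*q - q) = (5 + q) + (5 + q) = 10 + 2*q)
x(8)*(159 - 32) = (10 + 2*8)*(159 - 32) = (10 + 16)*127 = 26*127 = 3302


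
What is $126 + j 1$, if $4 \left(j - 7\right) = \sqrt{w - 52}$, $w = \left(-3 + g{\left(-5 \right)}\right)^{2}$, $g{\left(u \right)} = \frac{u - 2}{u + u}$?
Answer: $133 + \frac{3 i \sqrt{519}}{40} \approx 133.0 + 1.7086 i$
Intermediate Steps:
$g{\left(u \right)} = \frac{-2 + u}{2 u}$
$w = \frac{529}{100}$ ($w = \left(-3 + \frac{-2 - 5}{2 \left(-5\right)}\right)^{2} = \left(-3 + \frac{1}{2} \left(- \frac{1}{5}\right) \left(-7\right)\right)^{2} = \left(-3 + \frac{7}{10}\right)^{2} = \left(- \frac{23}{10}\right)^{2} = \frac{529}{100} \approx 5.29$)
$j = 7 + \frac{3 i \sqrt{519}}{40}$ ($j = 7 + \frac{\sqrt{\frac{529}{100} - 52}}{4} = 7 + \frac{\sqrt{- \frac{4671}{100}}}{4} = 7 + \frac{\frac{3}{10} i \sqrt{519}}{4} = 7 + \frac{3 i \sqrt{519}}{40} \approx 7.0 + 1.7086 i$)
$126 + j 1 = 126 + \left(7 + \frac{3 i \sqrt{519}}{40}\right) 1 = 126 + \left(7 + \frac{3 i \sqrt{519}}{40}\right) = 133 + \frac{3 i \sqrt{519}}{40}$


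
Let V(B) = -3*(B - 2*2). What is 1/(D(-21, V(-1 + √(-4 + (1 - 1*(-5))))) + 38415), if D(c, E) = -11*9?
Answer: 1/38316 ≈ 2.6099e-5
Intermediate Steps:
V(B) = 12 - 3*B (V(B) = -3*(B - 4) = -3*(-4 + B) = 12 - 3*B)
D(c, E) = -99
1/(D(-21, V(-1 + √(-4 + (1 - 1*(-5))))) + 38415) = 1/(-99 + 38415) = 1/38316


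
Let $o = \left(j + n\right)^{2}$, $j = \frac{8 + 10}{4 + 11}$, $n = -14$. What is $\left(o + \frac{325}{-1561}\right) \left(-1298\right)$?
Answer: $- \frac{8288678838}{39025} \approx -2.1239 \cdot 10^{5}$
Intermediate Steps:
$j = \frac{6}{5}$ ($j = \frac{18}{15} = 18 \cdot \frac{1}{15} = \frac{6}{5} \approx 1.2$)
$o = \frac{4096}{25}$ ($o = \left(\frac{6}{5} - 14\right)^{2} = \left(- \frac{64}{5}\right)^{2} = \frac{4096}{25} \approx 163.84$)
$\left(o + \frac{325}{-1561}\right) \left(-1298\right) = \left(\frac{4096}{25} + \frac{325}{-1561}\right) \left(-1298\right) = \left(\frac{4096}{25} + 325 \left(- \frac{1}{1561}\right)\right) \left(-1298\right) = \left(\frac{4096}{25} - \frac{325}{1561}\right) \left(-1298\right) = \frac{6385731}{39025} \left(-1298\right) = - \frac{8288678838}{39025}$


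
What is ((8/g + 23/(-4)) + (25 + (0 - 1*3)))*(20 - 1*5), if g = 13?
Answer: 13155/52 ≈ 252.98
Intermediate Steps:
((8/g + 23/(-4)) + (25 + (0 - 1*3)))*(20 - 1*5) = ((8/13 + 23/(-4)) + (25 + (0 - 1*3)))*(20 - 1*5) = ((8*(1/13) + 23*(-¼)) + (25 + (0 - 3)))*(20 - 5) = ((8/13 - 23/4) + (25 - 3))*15 = (-267/52 + 22)*15 = (877/52)*15 = 13155/52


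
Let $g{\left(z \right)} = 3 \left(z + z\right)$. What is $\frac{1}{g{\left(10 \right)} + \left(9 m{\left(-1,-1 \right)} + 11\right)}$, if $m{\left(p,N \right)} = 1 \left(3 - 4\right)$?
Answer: $\frac{1}{62} \approx 0.016129$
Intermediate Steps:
$m{\left(p,N \right)} = -1$ ($m{\left(p,N \right)} = 1 \left(-1\right) = -1$)
$g{\left(z \right)} = 6 z$ ($g{\left(z \right)} = 3 \cdot 2 z = 6 z$)
$\frac{1}{g{\left(10 \right)} + \left(9 m{\left(-1,-1 \right)} + 11\right)} = \frac{1}{6 \cdot 10 + \left(9 \left(-1\right) + 11\right)} = \frac{1}{60 + \left(-9 + 11\right)} = \frac{1}{60 + 2} = \frac{1}{62}$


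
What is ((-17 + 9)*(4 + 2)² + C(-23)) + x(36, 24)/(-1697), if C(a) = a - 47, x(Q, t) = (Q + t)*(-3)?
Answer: -607346/1697 ≈ -357.89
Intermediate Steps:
x(Q, t) = -3*Q - 3*t
C(a) = -47 + a
((-17 + 9)*(4 + 2)² + C(-23)) + x(36, 24)/(-1697) = ((-17 + 9)*(4 + 2)² + (-47 - 23)) + (-3*36 - 3*24)/(-1697) = (-8*6² - 70) + (-108 - 72)*(-1/1697) = (-8*36 - 70) - 180*(-1/1697) = (-288 - 70) + 180/1697 = -358 + 180/1697 = -607346/1697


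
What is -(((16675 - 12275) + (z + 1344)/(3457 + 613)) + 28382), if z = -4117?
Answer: -133419967/4070 ≈ -32781.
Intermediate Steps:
-(((16675 - 12275) + (z + 1344)/(3457 + 613)) + 28382) = -(((16675 - 12275) + (-4117 + 1344)/(3457 + 613)) + 28382) = -((4400 - 2773/4070) + 28382) = -(17905227/4070 + 28382) = -1*133419967/4070 = -133419967/4070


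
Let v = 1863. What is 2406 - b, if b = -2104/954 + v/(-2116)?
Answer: 105720325/43884 ≈ 2409.1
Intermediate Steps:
b = -135421/43884 (b = -2104/954 + 1863/(-2116) = -2104*1/954 + 1863*(-1/2116) = -1052/477 - 81/92 = -135421/43884 ≈ -3.0859)
2406 - b = 2406 - 1*(-135421/43884) = 2406 + 135421/43884 = 105720325/43884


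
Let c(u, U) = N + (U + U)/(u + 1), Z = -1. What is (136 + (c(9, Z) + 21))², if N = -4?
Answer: 583696/25 ≈ 23348.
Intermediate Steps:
c(u, U) = -4 + 2*U/(1 + u) (c(u, U) = -4 + (U + U)/(u + 1) = -4 + (2*U)/(1 + u) = -4 + 2*U/(1 + u))
(136 + (c(9, Z) + 21))² = (136 + (2*(-2 - 1 - 2*9)/(1 + 9) + 21))² = (136 + (2*(-2 - 1 - 18)/10 + 21))² = (136 + (2*(⅒)*(-21) + 21))² = (136 + (-21/5 + 21))² = (136 + 84/5)² = (764/5)² = 583696/25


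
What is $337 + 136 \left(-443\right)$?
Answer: $-59911$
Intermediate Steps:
$337 + 136 \left(-443\right) = 337 - 60248 = -59911$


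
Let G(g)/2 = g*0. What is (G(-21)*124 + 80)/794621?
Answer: 80/794621 ≈ 0.00010068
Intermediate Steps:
G(g) = 0 (G(g) = 2*(g*0) = 2*0 = 0)
(G(-21)*124 + 80)/794621 = (0*124 + 80)/794621 = (0 + 80)*(1/794621) = 80*(1/794621) = 80/794621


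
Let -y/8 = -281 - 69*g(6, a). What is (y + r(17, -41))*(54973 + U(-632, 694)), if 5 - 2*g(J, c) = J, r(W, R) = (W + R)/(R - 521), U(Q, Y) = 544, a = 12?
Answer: 30764412448/281 ≈ 1.0948e+8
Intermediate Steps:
r(W, R) = (R + W)/(-521 + R)
g(J, c) = 5/2 - J/2
y = 1972 (y = -8*(-281 - 69*(5/2 - ½*6)) = -8*(-281 - 69*(5/2 - 3)) = -8*(-281 - 69*(-½)) = -8*(-281 + 69/2) = -8*(-493/2) = 1972)
(y + r(17, -41))*(54973 + U(-632, 694)) = (1972 + (-41 + 17)/(-521 - 41))*(54973 + 544) = (1972 - 24/(-562))*55517 = (1972 - 1/562*(-24))*55517 = (1972 + 12/281)*55517 = (554144/281)*55517 = 30764412448/281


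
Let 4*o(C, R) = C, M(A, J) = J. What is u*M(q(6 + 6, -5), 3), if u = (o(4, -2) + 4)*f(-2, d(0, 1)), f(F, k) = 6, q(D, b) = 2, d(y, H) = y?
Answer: 90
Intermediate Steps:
o(C, R) = C/4
u = 30 (u = ((1/4)*4 + 4)*6 = (1 + 4)*6 = 5*6 = 30)
u*M(q(6 + 6, -5), 3) = 30*3 = 90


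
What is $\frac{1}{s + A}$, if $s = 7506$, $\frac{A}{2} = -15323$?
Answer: $- \frac{1}{23140} \approx -4.3215 \cdot 10^{-5}$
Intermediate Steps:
$A = -30646$ ($A = 2 \left(-15323\right) = -30646$)
$\frac{1}{s + A} = \frac{1}{7506 - 30646} = \frac{1}{-23140} = - \frac{1}{23140}$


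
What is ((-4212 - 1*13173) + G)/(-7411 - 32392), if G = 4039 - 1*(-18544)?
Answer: -5198/39803 ≈ -0.13059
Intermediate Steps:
G = 22583 (G = 4039 + 18544 = 22583)
((-4212 - 1*13173) + G)/(-7411 - 32392) = ((-4212 - 1*13173) + 22583)/(-7411 - 32392) = ((-4212 - 13173) + 22583)/(-39803) = (-17385 + 22583)*(-1/39803) = 5198*(-1/39803) = -5198/39803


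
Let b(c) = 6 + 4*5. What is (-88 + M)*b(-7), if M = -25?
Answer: -2938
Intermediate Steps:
b(c) = 26 (b(c) = 6 + 20 = 26)
(-88 + M)*b(-7) = (-88 - 25)*26 = -113*26 = -2938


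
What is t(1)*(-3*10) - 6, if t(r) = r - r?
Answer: -6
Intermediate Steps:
t(r) = 0
t(1)*(-3*10) - 6 = 0*(-3*10) - 6 = 0*(-30) - 6 = 0 - 6 = -6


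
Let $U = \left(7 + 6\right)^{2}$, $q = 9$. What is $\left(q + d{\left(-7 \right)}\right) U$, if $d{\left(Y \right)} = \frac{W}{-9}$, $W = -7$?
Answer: $\frac{14872}{9} \approx 1652.4$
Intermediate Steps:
$U = 169$ ($U = 13^{2} = 169$)
$d{\left(Y \right)} = \frac{7}{9}$ ($d{\left(Y \right)} = - \frac{7}{-9} = \left(-7\right) \left(- \frac{1}{9}\right) = \frac{7}{9}$)
$\left(q + d{\left(-7 \right)}\right) U = \left(9 + \frac{7}{9}\right) 169 = \frac{88}{9} \cdot 169 = \frac{14872}{9}$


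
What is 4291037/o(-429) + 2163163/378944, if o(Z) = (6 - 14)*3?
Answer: -203251351127/1136832 ≈ -1.7879e+5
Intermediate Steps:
o(Z) = -24 (o(Z) = -8*3 = -24)
4291037/o(-429) + 2163163/378944 = 4291037/(-24) + 2163163/378944 = 4291037*(-1/24) + 2163163*(1/378944) = -4291037/24 + 2163163/378944 = -203251351127/1136832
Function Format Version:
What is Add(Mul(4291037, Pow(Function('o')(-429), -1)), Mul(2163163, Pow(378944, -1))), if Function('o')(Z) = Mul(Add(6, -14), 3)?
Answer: Rational(-203251351127, 1136832) ≈ -1.7879e+5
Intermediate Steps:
Function('o')(Z) = -24 (Function('o')(Z) = Mul(-8, 3) = -24)
Add(Mul(4291037, Pow(Function('o')(-429), -1)), Mul(2163163, Pow(378944, -1))) = Add(Mul(4291037, Pow(-24, -1)), Mul(2163163, Pow(378944, -1))) = Add(Mul(4291037, Rational(-1, 24)), Mul(2163163, Rational(1, 378944))) = Add(Rational(-4291037, 24), Rational(2163163, 378944)) = Rational(-203251351127, 1136832)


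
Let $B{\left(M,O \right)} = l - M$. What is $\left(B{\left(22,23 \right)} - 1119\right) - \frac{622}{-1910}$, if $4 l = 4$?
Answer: $- \frac{1088389}{955} \approx -1139.7$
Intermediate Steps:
$l = 1$ ($l = \frac{1}{4} \cdot 4 = 1$)
$B{\left(M,O \right)} = 1 - M$
$\left(B{\left(22,23 \right)} - 1119\right) - \frac{622}{-1910} = \left(\left(1 - 22\right) - 1119\right) - \frac{622}{-1910} = \left(\left(1 - 22\right) - 1119\right) - - \frac{311}{955} = \left(-21 - 1119\right) + \frac{311}{955} = -1140 + \frac{311}{955} = - \frac{1088389}{955}$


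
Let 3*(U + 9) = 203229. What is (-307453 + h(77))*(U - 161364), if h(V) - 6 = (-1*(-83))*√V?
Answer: 28786262610 - 7771290*√77 ≈ 2.8718e+10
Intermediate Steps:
U = 67734 (U = -9 + (⅓)*203229 = -9 + 67743 = 67734)
h(V) = 6 + 83*√V (h(V) = 6 + (-1*(-83))*√V = 6 + 83*√V)
(-307453 + h(77))*(U - 161364) = (-307453 + (6 + 83*√77))*(67734 - 161364) = (-307447 + 83*√77)*(-93630) = 28786262610 - 7771290*√77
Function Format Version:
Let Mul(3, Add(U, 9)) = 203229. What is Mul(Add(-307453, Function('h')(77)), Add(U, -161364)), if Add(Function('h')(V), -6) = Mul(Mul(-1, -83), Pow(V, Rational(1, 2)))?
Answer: Add(28786262610, Mul(-7771290, Pow(77, Rational(1, 2)))) ≈ 2.8718e+10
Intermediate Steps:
U = 67734 (U = Add(-9, Mul(Rational(1, 3), 203229)) = Add(-9, 67743) = 67734)
Function('h')(V) = Add(6, Mul(83, Pow(V, Rational(1, 2)))) (Function('h')(V) = Add(6, Mul(Mul(-1, -83), Pow(V, Rational(1, 2)))) = Add(6, Mul(83, Pow(V, Rational(1, 2)))))
Mul(Add(-307453, Function('h')(77)), Add(U, -161364)) = Mul(Add(-307453, Add(6, Mul(83, Pow(77, Rational(1, 2))))), Add(67734, -161364)) = Mul(Add(-307447, Mul(83, Pow(77, Rational(1, 2)))), -93630) = Add(28786262610, Mul(-7771290, Pow(77, Rational(1, 2))))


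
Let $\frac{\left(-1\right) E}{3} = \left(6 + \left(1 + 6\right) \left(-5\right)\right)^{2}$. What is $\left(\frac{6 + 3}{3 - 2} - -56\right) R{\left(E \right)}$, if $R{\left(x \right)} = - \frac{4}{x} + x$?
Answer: $- \frac{413759125}{2523} \approx -1.64 \cdot 10^{5}$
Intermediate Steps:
$E = -2523$ ($E = - 3 \left(6 + \left(1 + 6\right) \left(-5\right)\right)^{2} = - 3 \left(6 + 7 \left(-5\right)\right)^{2} = - 3 \left(6 - 35\right)^{2} = - 3 \left(-29\right)^{2} = \left(-3\right) 841 = -2523$)
$R{\left(x \right)} = x - \frac{4}{x}$
$\left(\frac{6 + 3}{3 - 2} - -56\right) R{\left(E \right)} = \left(\frac{6 + 3}{3 - 2} - -56\right) \left(-2523 - \frac{4}{-2523}\right) = \left(\frac{9}{1} + 56\right) \left(-2523 - - \frac{4}{2523}\right) = \left(9 \cdot 1 + 56\right) \left(-2523 + \frac{4}{2523}\right) = \left(9 + 56\right) \left(- \frac{6365525}{2523}\right) = 65 \left(- \frac{6365525}{2523}\right) = - \frac{413759125}{2523}$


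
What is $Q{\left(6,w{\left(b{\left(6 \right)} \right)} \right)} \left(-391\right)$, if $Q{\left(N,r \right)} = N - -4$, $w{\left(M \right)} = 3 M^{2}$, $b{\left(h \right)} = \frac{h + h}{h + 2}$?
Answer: $-3910$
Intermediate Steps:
$b{\left(h \right)} = \frac{2 h}{2 + h}$
$Q{\left(N,r \right)} = 4 + N$ ($Q{\left(N,r \right)} = N + 4 = 4 + N$)
$Q{\left(6,w{\left(b{\left(6 \right)} \right)} \right)} \left(-391\right) = \left(4 + 6\right) \left(-391\right) = 10 \left(-391\right) = -3910$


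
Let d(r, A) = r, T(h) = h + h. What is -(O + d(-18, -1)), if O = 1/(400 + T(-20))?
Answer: 6479/360 ≈ 17.997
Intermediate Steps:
T(h) = 2*h
O = 1/360 (O = 1/(400 + 2*(-20)) = 1/(400 - 40) = 1/360 ≈ 0.0027778)
-(O + d(-18, -1)) = -(1/360 - 18) = -1*(-6479/360) = 6479/360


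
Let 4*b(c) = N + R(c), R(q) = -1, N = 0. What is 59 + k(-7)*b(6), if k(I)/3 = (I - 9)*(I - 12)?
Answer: -169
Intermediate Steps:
k(I) = 3*(-12 + I)*(-9 + I) (k(I) = 3*((I - 9)*(I - 12)) = 3*((-9 + I)*(-12 + I)) = 3*((-12 + I)*(-9 + I)) = 3*(-12 + I)*(-9 + I))
b(c) = -¼ (b(c) = (0 - 1)/4 = (¼)*(-1) = -¼)
59 + k(-7)*b(6) = 59 + (324 - 63*(-7) + 3*(-7)²)*(-¼) = 59 + (324 + 441 + 3*49)*(-¼) = 59 + (324 + 441 + 147)*(-¼) = 59 + 912*(-¼) = 59 - 228 = -169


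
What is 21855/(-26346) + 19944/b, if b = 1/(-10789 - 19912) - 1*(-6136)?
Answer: 4004867108333/1654364883970 ≈ 2.4208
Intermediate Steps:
b = 188381335/30701 (b = 1/(-30701) + 6136 = -1/30701 + 6136 = 188381335/30701 ≈ 6136.0)
21855/(-26346) + 19944/b = 21855/(-26346) + 19944/(188381335/30701) = 21855*(-1/26346) + 19944*(30701/188381335) = -7285/8782 + 612300744/188381335 = 4004867108333/1654364883970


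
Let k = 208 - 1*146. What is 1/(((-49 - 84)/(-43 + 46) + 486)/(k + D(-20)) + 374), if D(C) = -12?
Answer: 6/2297 ≈ 0.0026121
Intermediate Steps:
k = 62 (k = 208 - 146 = 62)
1/(((-49 - 84)/(-43 + 46) + 486)/(k + D(-20)) + 374) = 1/(((-49 - 84)/(-43 + 46) + 486)/(62 - 12) + 374) = 1/((-133/3 + 486)/50 + 374) = 1/((-133*1/3 + 486)*(1/50) + 374) = 1/((-133/3 + 486)*(1/50) + 374) = 1/((1325/3)*(1/50) + 374) = 1/(53/6 + 374) = 1/(2297/6) = 6/2297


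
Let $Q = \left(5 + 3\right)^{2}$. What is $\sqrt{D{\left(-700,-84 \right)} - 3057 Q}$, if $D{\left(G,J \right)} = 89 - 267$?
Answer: $i \sqrt{195826} \approx 442.52 i$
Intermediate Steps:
$Q = 64$ ($Q = 8^{2} = 64$)
$D{\left(G,J \right)} = -178$ ($D{\left(G,J \right)} = 89 - 267 = -178$)
$\sqrt{D{\left(-700,-84 \right)} - 3057 Q} = \sqrt{-178 - 195648} = \sqrt{-195826} = i \sqrt{195826}$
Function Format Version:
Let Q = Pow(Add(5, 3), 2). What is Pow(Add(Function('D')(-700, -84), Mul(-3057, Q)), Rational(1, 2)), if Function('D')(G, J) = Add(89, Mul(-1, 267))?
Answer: Mul(I, Pow(195826, Rational(1, 2))) ≈ Mul(442.52, I)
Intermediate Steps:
Q = 64 (Q = Pow(8, 2) = 64)
Function('D')(G, J) = -178 (Function('D')(G, J) = Add(89, -267) = -178)
Pow(Add(Function('D')(-700, -84), Mul(-3057, Q)), Rational(1, 2)) = Pow(Add(-178, Mul(-3057, 64)), Rational(1, 2)) = Pow(Add(-178, -195648), Rational(1, 2)) = Pow(-195826, Rational(1, 2)) = Mul(I, Pow(195826, Rational(1, 2)))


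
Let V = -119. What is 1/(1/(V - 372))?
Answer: -491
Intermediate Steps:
1/(1/(V - 372)) = 1/(1/(-119 - 372)) = 1/(1/(-491)) = 1/(-1/491) = -491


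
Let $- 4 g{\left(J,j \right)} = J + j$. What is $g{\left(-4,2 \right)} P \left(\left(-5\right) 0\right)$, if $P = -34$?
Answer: $0$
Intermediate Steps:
$g{\left(J,j \right)} = - \frac{J}{4} - \frac{j}{4}$ ($g{\left(J,j \right)} = - \frac{J + j}{4} = - \frac{J}{4} - \frac{j}{4}$)
$g{\left(-4,2 \right)} P \left(\left(-5\right) 0\right) = \left(\left(- \frac{1}{4}\right) \left(-4\right) - \frac{1}{2}\right) \left(-34\right) \left(\left(-5\right) 0\right) = \left(1 - \frac{1}{2}\right) \left(-34\right) 0 = \frac{1}{2} \left(-34\right) 0 = \left(-17\right) 0 = 0$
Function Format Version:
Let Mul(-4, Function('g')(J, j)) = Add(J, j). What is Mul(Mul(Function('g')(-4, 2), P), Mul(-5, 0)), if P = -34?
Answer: 0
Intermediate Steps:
Function('g')(J, j) = Add(Mul(Rational(-1, 4), J), Mul(Rational(-1, 4), j)) (Function('g')(J, j) = Mul(Rational(-1, 4), Add(J, j)) = Add(Mul(Rational(-1, 4), J), Mul(Rational(-1, 4), j)))
Mul(Mul(Function('g')(-4, 2), P), Mul(-5, 0)) = Mul(Mul(Add(Mul(Rational(-1, 4), -4), Mul(Rational(-1, 4), 2)), -34), Mul(-5, 0)) = Mul(Mul(Add(1, Rational(-1, 2)), -34), 0) = Mul(Mul(Rational(1, 2), -34), 0) = Mul(-17, 0) = 0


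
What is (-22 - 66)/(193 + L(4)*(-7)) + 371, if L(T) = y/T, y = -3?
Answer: 293851/793 ≈ 370.56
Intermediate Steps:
L(T) = -3/T
(-22 - 66)/(193 + L(4)*(-7)) + 371 = (-22 - 66)/(193 - 3/4*(-7)) + 371 = -88/(193 - 3*¼*(-7)) + 371 = -88/(193 - ¾*(-7)) + 371 = -88/(193 + 21/4) + 371 = -88/793/4 + 371 = -88*4/793 + 371 = -352/793 + 371 = 293851/793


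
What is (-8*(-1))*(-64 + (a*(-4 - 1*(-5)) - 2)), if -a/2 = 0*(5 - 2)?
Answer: -528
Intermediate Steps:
a = 0 (a = -0*(5 - 2) = -0*3 = -2*0 = 0)
(-8*(-1))*(-64 + (a*(-4 - 1*(-5)) - 2)) = (-8*(-1))*(-64 + (0*(-4 - 1*(-5)) - 2)) = 8*(-64 + (0*(-4 + 5) - 2)) = 8*(-64 + (0*1 - 2)) = 8*(-64 + (0 - 2)) = 8*(-64 - 2) = 8*(-66) = -528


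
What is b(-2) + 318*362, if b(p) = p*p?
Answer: 115120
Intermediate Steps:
b(p) = p**2
b(-2) + 318*362 = (-2)**2 + 318*362 = 4 + 115116 = 115120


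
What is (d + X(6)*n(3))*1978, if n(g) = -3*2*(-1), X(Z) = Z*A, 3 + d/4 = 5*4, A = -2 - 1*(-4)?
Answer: 276920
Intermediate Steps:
A = 2 (A = -2 + 4 = 2)
d = 68 (d = -12 + 4*(5*4) = -12 + 4*20 = -12 + 80 = 68)
X(Z) = 2*Z (X(Z) = Z*2 = 2*Z)
n(g) = 6 (n(g) = -6*(-1) = 6)
(d + X(6)*n(3))*1978 = (68 + (2*6)*6)*1978 = (68 + 12*6)*1978 = (68 + 72)*1978 = 140*1978 = 276920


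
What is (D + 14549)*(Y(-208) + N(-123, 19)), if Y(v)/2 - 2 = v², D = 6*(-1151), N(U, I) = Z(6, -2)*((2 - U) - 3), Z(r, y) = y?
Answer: 659499184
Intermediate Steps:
N(U, I) = 2 + 2*U (N(U, I) = -2*((2 - U) - 3) = -2*(-1 - U) = 2 + 2*U)
D = -6906
Y(v) = 4 + 2*v²
(D + 14549)*(Y(-208) + N(-123, 19)) = (-6906 + 14549)*((4 + 2*(-208)²) + (2 + 2*(-123))) = 7643*((4 + 2*43264) + (2 - 246)) = 7643*((4 + 86528) - 244) = 7643*(86532 - 244) = 7643*86288 = 659499184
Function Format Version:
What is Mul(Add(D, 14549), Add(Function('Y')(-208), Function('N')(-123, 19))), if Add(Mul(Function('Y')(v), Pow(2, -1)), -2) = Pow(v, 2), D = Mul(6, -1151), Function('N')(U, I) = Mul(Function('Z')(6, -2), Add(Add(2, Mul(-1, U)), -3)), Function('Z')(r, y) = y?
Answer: 659499184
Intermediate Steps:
Function('N')(U, I) = Add(2, Mul(2, U)) (Function('N')(U, I) = Mul(-2, Add(Add(2, Mul(-1, U)), -3)) = Mul(-2, Add(-1, Mul(-1, U))) = Add(2, Mul(2, U)))
D = -6906
Function('Y')(v) = Add(4, Mul(2, Pow(v, 2)))
Mul(Add(D, 14549), Add(Function('Y')(-208), Function('N')(-123, 19))) = Mul(Add(-6906, 14549), Add(Add(4, Mul(2, Pow(-208, 2))), Add(2, Mul(2, -123)))) = Mul(7643, Add(Add(4, Mul(2, 43264)), Add(2, -246))) = Mul(7643, Add(Add(4, 86528), -244)) = Mul(7643, Add(86532, -244)) = Mul(7643, 86288) = 659499184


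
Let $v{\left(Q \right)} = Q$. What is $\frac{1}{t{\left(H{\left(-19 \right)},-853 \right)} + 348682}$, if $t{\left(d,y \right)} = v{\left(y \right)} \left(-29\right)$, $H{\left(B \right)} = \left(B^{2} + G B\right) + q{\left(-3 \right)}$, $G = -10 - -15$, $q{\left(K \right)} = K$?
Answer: $\frac{1}{373419} \approx 2.678 \cdot 10^{-6}$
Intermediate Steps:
$G = 5$ ($G = -10 + 15 = 5$)
$H{\left(B \right)} = -3 + B^{2} + 5 B$ ($H{\left(B \right)} = \left(B^{2} + 5 B\right) - 3 = -3 + B^{2} + 5 B$)
$t{\left(d,y \right)} = - 29 y$ ($t{\left(d,y \right)} = y \left(-29\right) = - 29 y$)
$\frac{1}{t{\left(H{\left(-19 \right)},-853 \right)} + 348682} = \frac{1}{\left(-29\right) \left(-853\right) + 348682} = \frac{1}{24737 + 348682} = \frac{1}{373419}$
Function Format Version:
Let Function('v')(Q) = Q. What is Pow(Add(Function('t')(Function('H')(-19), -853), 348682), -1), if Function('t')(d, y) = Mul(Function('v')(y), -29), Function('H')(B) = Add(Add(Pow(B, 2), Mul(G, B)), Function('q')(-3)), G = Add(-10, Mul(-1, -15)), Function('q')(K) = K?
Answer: Rational(1, 373419) ≈ 2.6780e-6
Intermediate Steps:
G = 5 (G = Add(-10, 15) = 5)
Function('H')(B) = Add(-3, Pow(B, 2), Mul(5, B)) (Function('H')(B) = Add(Add(Pow(B, 2), Mul(5, B)), -3) = Add(-3, Pow(B, 2), Mul(5, B)))
Function('t')(d, y) = Mul(-29, y) (Function('t')(d, y) = Mul(y, -29) = Mul(-29, y))
Pow(Add(Function('t')(Function('H')(-19), -853), 348682), -1) = Pow(Add(Mul(-29, -853), 348682), -1) = Pow(Add(24737, 348682), -1) = Pow(373419, -1) = Rational(1, 373419)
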